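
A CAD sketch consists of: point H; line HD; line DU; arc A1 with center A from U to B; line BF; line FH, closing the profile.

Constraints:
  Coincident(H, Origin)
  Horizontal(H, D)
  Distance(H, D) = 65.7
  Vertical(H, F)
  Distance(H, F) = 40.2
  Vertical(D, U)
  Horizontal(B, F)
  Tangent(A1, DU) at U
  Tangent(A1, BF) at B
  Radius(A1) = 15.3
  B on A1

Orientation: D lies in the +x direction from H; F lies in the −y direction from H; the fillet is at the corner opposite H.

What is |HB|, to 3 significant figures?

64.5

The virtual corner opposite H is at (65.7, -40.2). A1 meets DU tangentially, so AU is at right angles to DU and A1 meets BF tangentially, so AB is at right angles to BF, with radius 15.3, so the center A sits 15.3 in from both sides at A = (50.4, -24.9). That places the tangent points at U = (65.7, -24.9) on DU and B = (50.4, -40.2) on BF. Then |HB| = |B − H| = 64.5.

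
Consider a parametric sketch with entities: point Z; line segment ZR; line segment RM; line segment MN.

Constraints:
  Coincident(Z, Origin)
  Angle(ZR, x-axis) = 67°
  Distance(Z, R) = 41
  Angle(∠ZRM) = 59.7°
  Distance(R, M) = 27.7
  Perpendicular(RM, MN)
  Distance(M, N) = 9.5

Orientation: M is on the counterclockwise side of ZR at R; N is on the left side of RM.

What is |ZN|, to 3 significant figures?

26.8

∠ZRM = 59.7°, so RM runs at 67.0° + (180° − 59.7°) = 187° from the x-axis; with |RM| = 27.7, M = R + 27.7·(cos 187°, sin 187°) = (-11.5, 34.2). RM ⟂ MN; with |MN| = 9.5 on the left of RM, N = M + 9.5·(0.127, -0.992) = (-10.2, 24.8). Then |ZN| = |N − Z| = 26.8.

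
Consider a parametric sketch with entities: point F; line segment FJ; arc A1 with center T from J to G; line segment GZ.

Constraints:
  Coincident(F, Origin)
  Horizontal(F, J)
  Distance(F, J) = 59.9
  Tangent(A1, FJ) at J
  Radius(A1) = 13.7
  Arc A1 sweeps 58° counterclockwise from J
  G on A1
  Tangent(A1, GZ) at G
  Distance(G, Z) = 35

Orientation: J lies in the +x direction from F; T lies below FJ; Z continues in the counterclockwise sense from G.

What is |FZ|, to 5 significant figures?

46.786

F is at the origin; FJ is horizontal with |FJ| = 59.9 and J on the +x side, so J = (59.900, 0.0000). Since A1 is tangent to FJ there, TJ ⟂ FJ, so T = J + (0, -13.7) = (59.900, -13.700). On A1, J sits at bearing 90° from T; a 58° counterclockwise sweep puts G at bearing 148°, so G = T + 13.7·(cos 148°, sin 148°) = (48.282, -6.4401). A1 meets GZ tangentially, so TG is at right angles to GZ, so GZ runs along (−sin 148°, cos 148°); with |GZ| = 35.0, Z = (29.735, -36.122). Then |FZ| = |Z − F| = 46.786.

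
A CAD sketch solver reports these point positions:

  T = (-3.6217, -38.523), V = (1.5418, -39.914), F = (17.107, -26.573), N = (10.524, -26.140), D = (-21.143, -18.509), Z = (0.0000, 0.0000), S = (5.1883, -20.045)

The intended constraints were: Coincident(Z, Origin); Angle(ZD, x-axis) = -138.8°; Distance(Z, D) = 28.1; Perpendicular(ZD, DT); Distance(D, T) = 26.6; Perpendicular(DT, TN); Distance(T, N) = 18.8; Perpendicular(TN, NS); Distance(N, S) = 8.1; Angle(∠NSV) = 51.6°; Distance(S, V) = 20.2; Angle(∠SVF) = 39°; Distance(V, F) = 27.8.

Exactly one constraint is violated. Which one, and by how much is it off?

Distance(V, F) = 27.8 — off by 7.30.

Z = (0.00, 0.00) ✓; ZD at -138.8° ✓; |ZD| = 28.10 ✓; ∠(ZD, DT) = 90.00° ✓; |DT| = 26.60 ✓; ∠(DT, TN) = 90.00° ✓; |TN| = 18.80 ✓; ∠(TN, NS) = 90.00° ✓; |NS| = 8.101 ✓; ∠NSV = 51.60° ✓; |SV| = 20.20 ✓; ∠SVF = 39.00° ✓; |VF| = 20.50 ✗.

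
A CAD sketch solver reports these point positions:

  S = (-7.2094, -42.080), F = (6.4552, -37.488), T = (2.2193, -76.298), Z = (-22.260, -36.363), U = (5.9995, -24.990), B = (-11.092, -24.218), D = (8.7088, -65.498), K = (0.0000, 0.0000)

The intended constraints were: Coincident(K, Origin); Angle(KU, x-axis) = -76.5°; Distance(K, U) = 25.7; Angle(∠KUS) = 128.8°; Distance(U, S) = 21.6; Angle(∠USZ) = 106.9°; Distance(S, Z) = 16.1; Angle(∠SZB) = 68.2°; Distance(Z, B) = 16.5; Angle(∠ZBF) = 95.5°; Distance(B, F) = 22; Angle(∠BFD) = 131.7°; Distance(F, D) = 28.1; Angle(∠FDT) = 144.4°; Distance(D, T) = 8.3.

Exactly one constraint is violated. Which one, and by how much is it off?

Distance(D, T) = 8.3 — off by 4.30.

K = (0.00, 0.00) ✓; KU at -76.50° ✓; |KU| = 25.70 ✓; ∠KUS = 128.8° ✓; |US| = 21.60 ✓; ∠USZ = 106.9° ✓; |SZ| = 16.10 ✓; ∠SZB = 68.20° ✓; |ZB| = 16.50 ✓; ∠ZBF = 95.50° ✓; |BF| = 22.00 ✓; ∠BFD = 131.7° ✓; |FD| = 28.10 ✓; ∠FDT = 144.4° ✓; |DT| = 12.60 ✗.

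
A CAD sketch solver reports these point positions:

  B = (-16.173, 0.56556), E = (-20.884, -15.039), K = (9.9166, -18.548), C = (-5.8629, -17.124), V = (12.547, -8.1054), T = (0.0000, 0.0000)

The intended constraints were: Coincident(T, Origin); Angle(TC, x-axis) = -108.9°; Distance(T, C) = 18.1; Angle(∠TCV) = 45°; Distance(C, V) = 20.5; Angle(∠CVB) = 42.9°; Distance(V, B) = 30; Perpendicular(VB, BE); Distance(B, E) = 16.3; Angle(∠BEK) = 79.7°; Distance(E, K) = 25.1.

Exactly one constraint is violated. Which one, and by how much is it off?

Distance(E, K) = 25.1 — off by 5.90.

T = (0.00, 0.00) ✓; TC at -108.9° ✓; |TC| = 18.10 ✓; ∠TCV = 45.00° ✓; |CV| = 20.50 ✓; ∠CVB = 42.90° ✓; |VB| = 30.00 ✓; ∠(VB, BE) = 90.00° ✓; |BE| = 16.30 ✓; ∠BEK = 79.70° ✓; |EK| = 31.00 ✗.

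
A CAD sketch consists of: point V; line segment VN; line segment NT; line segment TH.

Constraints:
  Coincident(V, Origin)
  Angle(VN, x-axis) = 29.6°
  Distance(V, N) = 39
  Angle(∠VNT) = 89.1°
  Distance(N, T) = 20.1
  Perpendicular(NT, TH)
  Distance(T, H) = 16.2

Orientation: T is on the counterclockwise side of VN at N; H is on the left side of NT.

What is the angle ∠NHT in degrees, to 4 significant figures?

51.13°

V is at the origin; VN runs at 29.6° with length 39.0, so N = 39.0·(cos 29.6°, sin 29.6°) = (33.91, 19.26). ∠VNT = 89.1°, so NT runs at 29.6° + (180° − 89.1°) = 120.5° from the x-axis; with |NT| = 20.1, T = N + 20.1·(cos 120.5°, sin 120.5°) = (23.71, 36.58). NT is perpendicular to TH; with |TH| = 16.2 on the left of NT, H = T + 16.2·(-0.8616, -0.5075) = (9.750, 28.36). Then cos ∠NHT = HN·HT / (|HN||HT|), giving 51.13°.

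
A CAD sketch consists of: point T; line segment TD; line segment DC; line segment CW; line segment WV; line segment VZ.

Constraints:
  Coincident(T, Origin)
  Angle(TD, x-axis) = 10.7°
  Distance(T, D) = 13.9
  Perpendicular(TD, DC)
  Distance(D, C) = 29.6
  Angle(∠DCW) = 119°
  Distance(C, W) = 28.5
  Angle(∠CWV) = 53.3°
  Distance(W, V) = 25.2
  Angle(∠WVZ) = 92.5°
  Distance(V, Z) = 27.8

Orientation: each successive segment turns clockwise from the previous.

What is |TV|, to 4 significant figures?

19.97

T is at the origin; TD runs at 10.7° with length 13.9, so D = (13.66, 2.581). The perpendicularity gives DC at right angles to TD, so DC runs at -79.30°; with |DC| = 29.6, C = (19.15, -26.50). ∠DCW = 119.0° gives CW at -140.3° from the x-axis; with |CW| = 28.5, W = (-2.774, -44.71). ∠CWV = 53.3° gives WV at 93.00° from the x-axis; with |WV| = 25.2, V = (-4.093, -19.54). Then |TV| = |V − T| = 19.97.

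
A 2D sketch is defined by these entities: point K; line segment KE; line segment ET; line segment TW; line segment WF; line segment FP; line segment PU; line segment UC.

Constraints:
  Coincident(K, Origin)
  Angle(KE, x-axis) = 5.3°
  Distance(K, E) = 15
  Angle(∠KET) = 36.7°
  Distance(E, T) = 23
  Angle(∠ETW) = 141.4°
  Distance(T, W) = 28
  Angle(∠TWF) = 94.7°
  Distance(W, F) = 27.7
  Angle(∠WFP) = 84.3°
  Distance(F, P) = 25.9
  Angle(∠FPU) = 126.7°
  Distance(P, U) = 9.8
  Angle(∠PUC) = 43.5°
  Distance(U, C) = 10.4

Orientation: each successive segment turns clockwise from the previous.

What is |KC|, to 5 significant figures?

13.918

K is at the origin; KE runs at 5.3° with length 15.0, so E = (14.936, 1.3856). ∠KET = 36.7° gives ET at -138.00° from the x-axis; with |ET| = 23.0, T = (-2.1565, -14.004). ∠ETW = 141.4° gives TW at -176.60° from the x-axis; with |TW| = 28.0, W = (-30.107, -15.665). ∠TWF = 94.7° gives WF at 98.100° from the x-axis; with |WF| = 27.7, F = (-34.010, 11.759). ∠WFP = 84.3° gives FP at 2.4000° from the x-axis; with |FP| = 25.9, P = (-8.1329, 12.843). ∠FPU = 126.7° gives PU at -50.900° from the x-axis; with |PU| = 9.8, U = (-1.9522, 5.2380). ∠PUC = 43.5° gives UC at 172.60° from the x-axis; with |UC| = 10.4, C = (-12.266, 6.5774). Then |KC| = |C − K| = 13.918.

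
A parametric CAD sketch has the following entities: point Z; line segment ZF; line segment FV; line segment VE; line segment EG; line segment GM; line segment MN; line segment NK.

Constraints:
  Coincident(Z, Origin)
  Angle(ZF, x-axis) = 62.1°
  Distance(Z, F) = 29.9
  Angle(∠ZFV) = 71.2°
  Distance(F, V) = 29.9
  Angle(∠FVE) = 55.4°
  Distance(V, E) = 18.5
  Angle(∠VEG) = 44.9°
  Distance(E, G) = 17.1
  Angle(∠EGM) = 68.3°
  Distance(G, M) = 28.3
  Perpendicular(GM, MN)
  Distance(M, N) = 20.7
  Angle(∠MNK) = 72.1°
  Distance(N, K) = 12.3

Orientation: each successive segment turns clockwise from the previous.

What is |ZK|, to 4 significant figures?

22.04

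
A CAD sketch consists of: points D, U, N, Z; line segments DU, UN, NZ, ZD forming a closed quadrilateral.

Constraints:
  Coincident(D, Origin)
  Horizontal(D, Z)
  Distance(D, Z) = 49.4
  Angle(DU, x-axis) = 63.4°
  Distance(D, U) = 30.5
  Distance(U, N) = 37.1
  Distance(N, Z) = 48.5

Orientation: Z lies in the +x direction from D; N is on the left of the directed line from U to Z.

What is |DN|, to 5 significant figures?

65.467

D is at the origin; D and Z share the same y with |DZ| = 49.4 and Z in +x, so Z = (49.4, 0). DU runs at 63.4° with |DU| = 30.5, so U = (13.657, 27.272). N is determined by |UN| = 37.1 and |NZ| = 48.5 together: it lies at the intersection of circle(U, 37.1) and circle(Z, 48.5). With |UZ| = 44.959, the foot of the radical line on UZ is 11.627 from U and the perpendicular offset is √(37.1² − 11.627²) = 35.231. Taking the left-of-UZ solution: N = (44.271, 48.228).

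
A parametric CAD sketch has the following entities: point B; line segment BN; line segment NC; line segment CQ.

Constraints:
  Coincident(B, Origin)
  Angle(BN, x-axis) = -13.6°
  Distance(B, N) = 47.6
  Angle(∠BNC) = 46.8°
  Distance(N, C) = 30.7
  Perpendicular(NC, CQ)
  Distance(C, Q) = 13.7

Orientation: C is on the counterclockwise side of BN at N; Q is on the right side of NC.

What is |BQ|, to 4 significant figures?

48.44

∠BNC = 46.8°, so NC runs at -13.6° + (180° − 46.8°) = 119.6° from the x-axis; with |NC| = 30.7, C = N + 30.7·(cos 119.6°, sin 119.6°) = (31.10, 15.50). NC ⟂ CQ; with |CQ| = 13.7 on the right of NC, Q = C + 13.7·(0.8695, 0.4939) = (43.01, 22.27). Then |BQ| = |Q − B| = 48.44.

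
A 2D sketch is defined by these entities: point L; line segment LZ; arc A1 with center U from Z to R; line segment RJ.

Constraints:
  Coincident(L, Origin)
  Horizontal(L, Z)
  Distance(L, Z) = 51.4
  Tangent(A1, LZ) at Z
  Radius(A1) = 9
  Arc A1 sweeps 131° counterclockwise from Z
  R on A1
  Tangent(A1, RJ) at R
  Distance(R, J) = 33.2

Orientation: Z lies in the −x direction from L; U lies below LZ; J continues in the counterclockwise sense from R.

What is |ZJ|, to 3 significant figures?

42.7

On A1, Z sits at bearing 90° from U; a 131° counterclockwise sweep puts R at bearing 221°, so R = U + 9.0·(cos 221°, sin 221°) = (-58.2, -14.9). The tangent condition forces UR to be normal to RJ, so RJ runs along (−sin 221°, cos 221°); with |RJ| = 33.2, J = (-36.4, -40.0). Then |ZJ| = |J − Z| = 42.7.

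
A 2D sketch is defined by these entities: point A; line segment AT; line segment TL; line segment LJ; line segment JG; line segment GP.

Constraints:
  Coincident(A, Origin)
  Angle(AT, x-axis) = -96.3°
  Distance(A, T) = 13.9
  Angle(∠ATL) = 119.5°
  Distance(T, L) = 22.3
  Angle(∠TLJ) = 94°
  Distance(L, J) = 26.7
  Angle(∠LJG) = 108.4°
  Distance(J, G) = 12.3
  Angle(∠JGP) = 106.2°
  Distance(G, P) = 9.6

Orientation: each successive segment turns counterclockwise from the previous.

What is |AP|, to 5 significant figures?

17.989

A is at the origin; AT runs at -96.3° with length 13.9, so T = (-1.5253, -13.816). ∠ATL = 119.5° gives TL at -35.800° from the x-axis; with |TL| = 22.3, L = (16.561, -26.861). ∠TLJ = 94.0° gives LJ at 50.200° from the x-axis; with |LJ| = 26.7, J = (33.652, -6.3474). ∠LJG = 108.4° gives JG at 121.80° from the x-axis; with |JG| = 12.3, G = (27.171, 4.1062). ∠JGP = 106.2° gives GP at -164.40° from the x-axis; with |GP| = 9.6, P = (17.924, 1.5246). Then |AP| = |P − A| = 17.989.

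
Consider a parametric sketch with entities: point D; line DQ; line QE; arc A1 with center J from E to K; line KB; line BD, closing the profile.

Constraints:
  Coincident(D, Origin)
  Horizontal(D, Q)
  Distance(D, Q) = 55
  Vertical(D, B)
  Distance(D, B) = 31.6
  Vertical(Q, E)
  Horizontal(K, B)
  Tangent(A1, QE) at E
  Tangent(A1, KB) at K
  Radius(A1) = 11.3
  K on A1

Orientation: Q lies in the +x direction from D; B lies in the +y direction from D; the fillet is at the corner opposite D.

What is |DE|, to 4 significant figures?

58.63

D is at the origin; D and Q share the same y with |DQ| = 55.0 and Q on the +x side, so Q = (55.00, 0.000). D and B share the same x with |DB| = 31.6 and B on the +y side, so B = (0.000, 31.60). The virtual corner opposite D is at (55.00, 31.60). A1 meets QE tangentially, so JE is at right angles to QE and the tangent condition forces JK to be normal to KB, with radius 11.3, so the center J sits 11.3 in from both sides at J = (43.70, 20.30). That places the tangent points at E = (55.00, 20.30) on QE and K = (43.70, 31.60) on KB. Then |DE| = |E − D| = 58.63.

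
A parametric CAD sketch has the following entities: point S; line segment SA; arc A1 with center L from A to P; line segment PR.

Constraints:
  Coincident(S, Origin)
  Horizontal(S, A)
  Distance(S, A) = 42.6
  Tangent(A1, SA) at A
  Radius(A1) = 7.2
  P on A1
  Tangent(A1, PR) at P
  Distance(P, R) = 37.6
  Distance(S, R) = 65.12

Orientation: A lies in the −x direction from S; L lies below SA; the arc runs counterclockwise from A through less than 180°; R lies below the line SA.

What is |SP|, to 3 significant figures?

50.4

Checks: |LA| = 7.200 ✓; |LP| = 7.200 ✓; ∠(LP, PR) = 90.00° ✓; |PR| = 37.60 ✓; |SR| = 65.12 ✓.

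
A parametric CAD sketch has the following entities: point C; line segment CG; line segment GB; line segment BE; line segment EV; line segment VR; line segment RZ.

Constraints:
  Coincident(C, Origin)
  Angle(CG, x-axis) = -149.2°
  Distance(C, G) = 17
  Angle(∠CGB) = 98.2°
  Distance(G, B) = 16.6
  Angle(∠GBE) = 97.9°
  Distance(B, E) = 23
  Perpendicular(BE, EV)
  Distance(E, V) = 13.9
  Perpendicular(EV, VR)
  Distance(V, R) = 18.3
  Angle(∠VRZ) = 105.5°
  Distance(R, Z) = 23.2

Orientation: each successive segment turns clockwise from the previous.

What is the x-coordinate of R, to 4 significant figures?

-11.69

C is at the origin; CG runs at -149.2° with length 17.0, so G = (-14.60, -8.705). ∠CGB = 98.2° gives GB at 129.0° from the x-axis; with |GB| = 16.6, B = (-25.05, 4.196). ∠GBE = 97.9° gives BE at 46.90° from the x-axis; with |BE| = 23.0, E = (-9.334, 20.99). The perpendicularity gives EV at right angles to BE, so EV runs at -43.10°; with |EV| = 13.9, V = (0.8155, 11.49). EV is perpendicular to VR, so VR runs at -133.1°; with |VR| = 18.3, R = (-11.69, -1.870). So R.x = -11.69.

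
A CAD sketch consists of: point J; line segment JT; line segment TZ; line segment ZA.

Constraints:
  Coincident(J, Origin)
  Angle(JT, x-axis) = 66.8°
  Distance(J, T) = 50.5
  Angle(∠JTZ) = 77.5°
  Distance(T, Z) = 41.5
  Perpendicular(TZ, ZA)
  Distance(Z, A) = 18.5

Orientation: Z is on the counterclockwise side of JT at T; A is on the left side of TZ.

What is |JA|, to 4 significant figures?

43.40

J is at the origin; JT runs at 66.8° with length 50.5, so T = 50.5·(cos 66.8°, sin 66.8°) = (19.89, 46.42). ∠JTZ = 77.5°, so TZ runs at 66.8° + (180° − 77.5°) = 169.3° from the x-axis; with |TZ| = 41.5, Z = T + 41.5·(cos 169.3°, sin 169.3°) = (-20.88, 54.12). The perpendicularity gives ZA at right angles to TZ; with |ZA| = 18.5 on the left of TZ, A = Z + 18.5·(-0.1857, -0.9826) = (-24.32, 35.94). Then |JA| = |A − J| = 43.40.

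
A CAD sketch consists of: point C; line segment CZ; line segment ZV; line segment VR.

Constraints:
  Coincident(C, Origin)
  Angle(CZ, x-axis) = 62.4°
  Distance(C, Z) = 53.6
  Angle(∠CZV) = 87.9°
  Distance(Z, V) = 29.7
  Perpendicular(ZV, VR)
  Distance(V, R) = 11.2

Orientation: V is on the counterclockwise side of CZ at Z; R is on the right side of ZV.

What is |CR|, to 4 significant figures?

70.45

C is at the origin; CZ runs at 62.4° with length 53.6, so Z = 53.6·(cos 62.4°, sin 62.4°) = (24.83, 47.50). ∠CZV = 87.9°, so ZV runs at 62.4° + (180° − 87.9°) = 154.5° from the x-axis; with |ZV| = 29.7, V = Z + 29.7·(cos 154.5°, sin 154.5°) = (-1.974, 60.29). ZV ⟂ VR; with |VR| = 11.2 on the right of ZV, R = V + 11.2·(0.4305, 0.9026) = (2.848, 70.40). Then |CR| = |R − C| = 70.45.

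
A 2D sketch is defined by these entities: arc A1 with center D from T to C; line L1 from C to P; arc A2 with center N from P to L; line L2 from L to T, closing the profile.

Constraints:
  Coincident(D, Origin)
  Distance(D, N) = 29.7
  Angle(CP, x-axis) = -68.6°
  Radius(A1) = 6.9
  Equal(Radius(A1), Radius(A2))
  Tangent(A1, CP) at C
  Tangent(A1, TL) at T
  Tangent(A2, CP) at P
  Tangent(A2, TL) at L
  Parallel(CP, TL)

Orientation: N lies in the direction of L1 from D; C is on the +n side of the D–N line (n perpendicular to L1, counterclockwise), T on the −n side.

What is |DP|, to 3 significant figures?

30.5

The slot axis is L1's direction at -68.6°, so u = (cos -68.6°, sin -68.6°) = (0.365, -0.931) and n = (−sin -68.6°, cos -68.6°) = (0.931, 0.365). D is at the origin and N lies 29.7 along u from D, so N = 29.7·u = (10.8, -27.7). Tangency of A1 to both parallel lines with radius 6.9 puts C and T at D ± 6.9·n: C = (6.42, 2.52), T = (-6.42, -2.52). Equal radii place P and L the same way about N: P = N + 6.9·n = (17.3, -25.1), L = N − 6.9·n = (4.41, -30.2). Then |DP| = |P − D| = 30.5.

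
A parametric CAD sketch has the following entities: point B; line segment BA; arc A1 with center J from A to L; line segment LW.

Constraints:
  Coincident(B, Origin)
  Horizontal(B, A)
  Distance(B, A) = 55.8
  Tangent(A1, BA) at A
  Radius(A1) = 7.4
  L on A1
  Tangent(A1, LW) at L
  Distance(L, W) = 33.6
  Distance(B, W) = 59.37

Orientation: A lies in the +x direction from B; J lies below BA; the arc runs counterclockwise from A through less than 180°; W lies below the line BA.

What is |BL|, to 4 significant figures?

48.89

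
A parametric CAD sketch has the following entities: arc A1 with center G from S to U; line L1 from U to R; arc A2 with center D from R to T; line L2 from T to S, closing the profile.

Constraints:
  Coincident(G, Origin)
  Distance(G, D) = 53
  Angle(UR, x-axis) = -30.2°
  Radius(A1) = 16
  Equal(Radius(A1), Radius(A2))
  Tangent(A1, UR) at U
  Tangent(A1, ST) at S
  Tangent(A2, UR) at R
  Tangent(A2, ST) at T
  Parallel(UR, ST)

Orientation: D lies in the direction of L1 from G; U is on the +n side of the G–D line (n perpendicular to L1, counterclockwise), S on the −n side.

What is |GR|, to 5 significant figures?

55.362

Tangency of A1 to both parallel lines with radius 16.0 puts U and S at G ± 16.0·n: U = (8.0483, 13.828), S = (-8.0483, -13.828). Equal radii place R and T the same way about D: R = D + 16.0·n = (53.855, -12.832), T = D − 16.0·n = (37.758, -40.488). Then |GR| = |R − G| = 55.362.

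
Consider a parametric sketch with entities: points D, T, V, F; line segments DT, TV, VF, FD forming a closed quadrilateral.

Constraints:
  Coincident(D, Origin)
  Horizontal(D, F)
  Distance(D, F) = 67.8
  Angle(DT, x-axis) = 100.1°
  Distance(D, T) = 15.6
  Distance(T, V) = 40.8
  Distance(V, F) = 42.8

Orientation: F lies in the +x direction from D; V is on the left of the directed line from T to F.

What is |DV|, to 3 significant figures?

45.8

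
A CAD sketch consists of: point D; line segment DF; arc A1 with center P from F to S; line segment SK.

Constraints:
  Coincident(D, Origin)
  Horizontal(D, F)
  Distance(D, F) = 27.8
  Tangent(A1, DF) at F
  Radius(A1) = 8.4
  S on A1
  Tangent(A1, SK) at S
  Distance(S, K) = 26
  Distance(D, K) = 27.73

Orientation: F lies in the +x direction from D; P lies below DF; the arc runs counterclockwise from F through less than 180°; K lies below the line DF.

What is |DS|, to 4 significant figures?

20.95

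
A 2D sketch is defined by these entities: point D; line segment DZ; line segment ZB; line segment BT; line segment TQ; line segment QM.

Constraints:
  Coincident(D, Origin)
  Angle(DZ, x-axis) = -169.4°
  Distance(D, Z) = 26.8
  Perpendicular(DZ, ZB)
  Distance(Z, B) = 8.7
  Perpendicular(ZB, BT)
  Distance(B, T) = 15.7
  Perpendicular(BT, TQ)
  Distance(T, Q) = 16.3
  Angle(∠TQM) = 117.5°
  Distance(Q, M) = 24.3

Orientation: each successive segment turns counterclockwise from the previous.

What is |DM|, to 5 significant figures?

37.690

D is at the origin; DZ runs at -169.4° with length 26.8, so Z = (-26.343, -4.9299). DZ is perpendicular to ZB, so ZB runs at -79.400°; with |ZB| = 8.7, B = (-24.742, -13.481). ZB ⟂ BT, so BT runs at 10.600°; with |BT| = 15.7, T = (-9.3102, -10.593). BT ⟂ TQ, so TQ runs at 100.60°; with |TQ| = 16.3, Q = (-12.309, 5.4284). ∠TQM = 117.5° gives QM at 163.10° from the x-axis; with |QM| = 24.3, M = (-35.559, 12.493). Then |DM| = |M − D| = 37.690.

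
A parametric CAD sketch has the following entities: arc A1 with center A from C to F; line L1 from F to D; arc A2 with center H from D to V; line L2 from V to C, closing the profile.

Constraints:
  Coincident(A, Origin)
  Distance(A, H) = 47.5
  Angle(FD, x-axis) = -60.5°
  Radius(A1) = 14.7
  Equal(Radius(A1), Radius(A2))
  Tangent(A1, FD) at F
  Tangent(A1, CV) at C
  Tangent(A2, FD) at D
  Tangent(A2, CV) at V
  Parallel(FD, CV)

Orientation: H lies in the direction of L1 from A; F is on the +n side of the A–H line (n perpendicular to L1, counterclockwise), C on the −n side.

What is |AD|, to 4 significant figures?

49.72

The slot axis is L1's direction at -60.5°, so u = (cos -60.5°, sin -60.5°) = (0.4924, -0.8704) and n = (−sin -60.5°, cos -60.5°) = (0.8704, 0.4924). A is at the origin and H lies 47.5 along u from A, so H = 47.5·u = (23.39, -41.34). Tangency of A1 to both parallel lines with radius 14.7 puts F and C at A ± 14.7·n: F = (12.79, 7.239), C = (-12.79, -7.239). Equal radii place D and V the same way about H: D = H + 14.7·n = (36.18, -34.10), V = H − 14.7·n = (10.60, -48.58). Then |AD| = |D − A| = 49.72.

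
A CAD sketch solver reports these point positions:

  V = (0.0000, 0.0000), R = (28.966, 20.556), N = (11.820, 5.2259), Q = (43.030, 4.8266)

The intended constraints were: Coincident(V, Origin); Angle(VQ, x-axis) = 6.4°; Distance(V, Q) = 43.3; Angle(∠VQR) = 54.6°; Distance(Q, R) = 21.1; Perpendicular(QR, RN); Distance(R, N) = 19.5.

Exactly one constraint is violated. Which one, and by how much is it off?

Distance(R, N) = 19.5 — off by 3.50.

V = (0.00, 0.00) ✓; VQ at 6.400° ✓; |VQ| = 43.30 ✓; ∠VQR = 54.60° ✓; |QR| = 21.10 ✓; ∠(QR, RN) = 90.00° ✓; |RN| = 23.00 ✗.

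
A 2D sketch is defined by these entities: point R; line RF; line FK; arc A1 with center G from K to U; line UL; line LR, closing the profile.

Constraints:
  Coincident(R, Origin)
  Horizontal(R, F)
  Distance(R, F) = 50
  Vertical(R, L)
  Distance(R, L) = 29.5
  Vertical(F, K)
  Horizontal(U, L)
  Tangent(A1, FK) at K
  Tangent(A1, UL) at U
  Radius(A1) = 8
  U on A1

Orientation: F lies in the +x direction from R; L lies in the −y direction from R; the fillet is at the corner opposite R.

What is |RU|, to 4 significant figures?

51.32

The virtual corner opposite R is at (50.00, -29.50). Since A1 is tangent to FK there, GK ⟂ FK and since A1 is tangent to UL there, GU ⟂ UL, with radius 8.0, so the center G sits 8.0 in from both sides at G = (42.00, -21.50). That places the tangent points at K = (50.00, -21.50) on FK and U = (42.00, -29.50) on UL. Then |RU| = |U − R| = 51.32.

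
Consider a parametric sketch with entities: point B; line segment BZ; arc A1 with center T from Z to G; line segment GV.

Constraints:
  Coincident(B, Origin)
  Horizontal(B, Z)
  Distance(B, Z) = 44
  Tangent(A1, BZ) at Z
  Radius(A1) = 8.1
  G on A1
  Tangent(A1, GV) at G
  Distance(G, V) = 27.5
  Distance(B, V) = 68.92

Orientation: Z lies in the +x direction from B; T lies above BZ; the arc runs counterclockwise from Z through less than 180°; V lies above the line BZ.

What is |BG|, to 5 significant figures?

51.769

Checks: |TG| = 8.100 ✓; ∠(TG, GV) = 90.00° ✓; |GV| = 27.50 ✓; |BV| = 68.92 ✓.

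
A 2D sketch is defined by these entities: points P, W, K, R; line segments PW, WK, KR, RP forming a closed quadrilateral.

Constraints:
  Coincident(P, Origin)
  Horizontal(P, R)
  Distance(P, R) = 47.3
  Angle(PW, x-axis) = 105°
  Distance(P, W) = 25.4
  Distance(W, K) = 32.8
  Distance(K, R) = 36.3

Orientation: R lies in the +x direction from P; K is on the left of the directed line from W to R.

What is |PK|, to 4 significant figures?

39.09

Checks: |WK| = 32.80 ✓; |KR| = 36.30 ✓.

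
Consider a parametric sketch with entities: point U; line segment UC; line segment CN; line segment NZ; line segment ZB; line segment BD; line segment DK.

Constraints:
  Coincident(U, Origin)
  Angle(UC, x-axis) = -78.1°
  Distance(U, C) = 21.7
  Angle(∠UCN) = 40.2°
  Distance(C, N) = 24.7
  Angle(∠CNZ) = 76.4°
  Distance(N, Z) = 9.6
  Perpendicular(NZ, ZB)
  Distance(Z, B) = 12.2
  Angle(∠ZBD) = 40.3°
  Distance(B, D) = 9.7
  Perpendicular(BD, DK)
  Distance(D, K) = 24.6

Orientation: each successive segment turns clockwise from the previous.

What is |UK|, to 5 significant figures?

17.029

∠ZBD = 40.3° gives BD at 168.80° from the x-axis; with |BD| = 9.7, D = (-9.4233, -7.7484). BD is perpendicular to DK, so DK runs at 78.800°; with |DK| = 24.6, K = (-4.6451, 16.383). Then |UK| = |K − U| = 17.029.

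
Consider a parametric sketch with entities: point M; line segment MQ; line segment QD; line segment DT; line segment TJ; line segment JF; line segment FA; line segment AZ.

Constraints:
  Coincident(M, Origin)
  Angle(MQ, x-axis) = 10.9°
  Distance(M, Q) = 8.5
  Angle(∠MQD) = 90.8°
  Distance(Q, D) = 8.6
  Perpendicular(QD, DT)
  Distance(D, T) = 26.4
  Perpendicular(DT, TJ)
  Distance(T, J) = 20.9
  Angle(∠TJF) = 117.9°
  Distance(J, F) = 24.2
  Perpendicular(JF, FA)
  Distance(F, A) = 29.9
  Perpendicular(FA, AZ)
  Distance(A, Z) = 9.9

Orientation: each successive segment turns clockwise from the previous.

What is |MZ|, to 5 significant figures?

11.542

M is at the origin; MQ runs at 10.9° with length 8.5, so Q = (8.3466, 1.6073). ∠MQD = 90.8° gives QD at -78.300° from the x-axis; with |QD| = 8.6, D = (10.091, -6.8140). QD is perpendicular to DT, so DT runs at -168.30°; with |DT| = 26.4, T = (-15.761, -12.168). DT is perpendicular to TJ, so TJ runs at 101.70°; with |TJ| = 20.9, J = (-19.999, 8.2982). ∠TJF = 117.9° gives JF at 39.600° from the x-axis; with |JF| = 24.2, F = (-1.3527, 23.724). JF ⟂ FA, so FA runs at -50.400°; with |FA| = 29.9, A = (17.706, 0.68548). The perpendicularity gives AZ at right angles to FA, so AZ runs at -140.40°; with |AZ| = 9.9, Z = (10.078, -5.6250). Then |MZ| = |Z − M| = 11.542.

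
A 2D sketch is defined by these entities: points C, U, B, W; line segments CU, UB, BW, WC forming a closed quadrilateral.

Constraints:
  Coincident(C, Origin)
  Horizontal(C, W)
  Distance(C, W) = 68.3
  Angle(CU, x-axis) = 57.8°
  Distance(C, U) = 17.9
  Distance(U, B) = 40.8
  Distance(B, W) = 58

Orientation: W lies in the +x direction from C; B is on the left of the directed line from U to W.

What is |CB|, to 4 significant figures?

58.63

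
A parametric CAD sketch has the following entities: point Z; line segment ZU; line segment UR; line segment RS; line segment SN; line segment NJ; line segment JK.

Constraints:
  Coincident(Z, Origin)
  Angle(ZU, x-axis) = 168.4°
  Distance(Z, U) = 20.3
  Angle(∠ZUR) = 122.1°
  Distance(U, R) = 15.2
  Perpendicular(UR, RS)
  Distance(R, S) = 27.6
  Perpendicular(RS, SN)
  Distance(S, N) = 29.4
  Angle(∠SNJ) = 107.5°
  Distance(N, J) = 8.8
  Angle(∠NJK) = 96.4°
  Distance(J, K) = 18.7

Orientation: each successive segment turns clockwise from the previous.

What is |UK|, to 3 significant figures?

11.6

∠SNJ = 107.5° gives NJ at -142° from the x-axis; with |NJ| = 8.8, J = (4.01, -4.97). ∠NJK = 96.4° gives JK at 134° from the x-axis; with |JK| = 18.7, K = (-9.08, 8.39). Then |UK| = |K − U| = 11.6.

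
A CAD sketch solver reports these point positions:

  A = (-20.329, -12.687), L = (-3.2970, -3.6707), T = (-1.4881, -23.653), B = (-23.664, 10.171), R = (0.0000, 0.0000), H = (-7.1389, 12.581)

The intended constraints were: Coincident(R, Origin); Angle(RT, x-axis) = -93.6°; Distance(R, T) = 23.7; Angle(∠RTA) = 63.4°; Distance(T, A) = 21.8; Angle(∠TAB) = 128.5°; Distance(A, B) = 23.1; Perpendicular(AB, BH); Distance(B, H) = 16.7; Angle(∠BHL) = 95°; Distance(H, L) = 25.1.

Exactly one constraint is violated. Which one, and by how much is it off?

Distance(H, L) = 25.1 — off by 8.40.

R = (0.00, 0.00) ✓; RT at -93.60° ✓; |RT| = 23.70 ✓; ∠RTA = 63.40° ✓; |TA| = 21.80 ✓; ∠TAB = 128.5° ✓; |AB| = 23.10 ✓; ∠(AB, BH) = 90.00° ✓; |BH| = 16.70 ✓; ∠BHL = 95.00° ✓; |HL| = 16.70 ✗.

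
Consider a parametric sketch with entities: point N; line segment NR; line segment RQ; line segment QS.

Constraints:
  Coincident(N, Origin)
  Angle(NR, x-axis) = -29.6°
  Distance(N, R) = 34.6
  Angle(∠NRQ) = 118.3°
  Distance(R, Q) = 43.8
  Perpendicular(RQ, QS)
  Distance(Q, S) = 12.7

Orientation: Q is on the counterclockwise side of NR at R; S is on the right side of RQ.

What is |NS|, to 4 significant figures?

74.08

∠NRQ = 118.3°, so RQ runs at -29.6° + (180° − 118.3°) = 32.10° from the x-axis; with |RQ| = 43.8, Q = R + 43.8·(cos 32.10°, sin 32.10°) = (67.19, 6.185). RQ is perpendicular to QS; with |QS| = 12.7 on the right of RQ, S = Q + 12.7·(0.5314, -0.8471) = (73.94, -4.574). Then |NS| = |S − N| = 74.08.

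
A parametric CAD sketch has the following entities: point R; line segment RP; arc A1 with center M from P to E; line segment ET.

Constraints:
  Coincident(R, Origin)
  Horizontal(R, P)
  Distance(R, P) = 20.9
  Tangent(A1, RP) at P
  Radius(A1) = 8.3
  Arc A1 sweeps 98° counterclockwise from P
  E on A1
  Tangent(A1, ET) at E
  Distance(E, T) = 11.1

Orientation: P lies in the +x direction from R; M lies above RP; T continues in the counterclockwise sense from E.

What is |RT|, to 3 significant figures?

34.3

On A1, P sits at bearing -90° from M; a 98° counterclockwise sweep puts E at bearing 8°, so E = M + 8.3·(cos 8°, sin 8°) = (29.1, 9.46). Since A1 is tangent to ET there, ME ⟂ ET, so ET runs along (−sin 8°, cos 8°); with |ET| = 11.1, T = (27.6, 20.4). Then |RT| = |T − R| = 34.3.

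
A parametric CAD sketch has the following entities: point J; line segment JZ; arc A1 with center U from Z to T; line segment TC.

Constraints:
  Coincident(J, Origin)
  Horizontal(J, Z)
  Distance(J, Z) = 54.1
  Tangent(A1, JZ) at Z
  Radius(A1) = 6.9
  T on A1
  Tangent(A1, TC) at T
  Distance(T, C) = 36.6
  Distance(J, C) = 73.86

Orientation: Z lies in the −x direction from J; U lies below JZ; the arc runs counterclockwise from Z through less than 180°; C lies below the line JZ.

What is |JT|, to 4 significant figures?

61.42

Checks: J = (0.00, 0.00) ✓; ∠(UZ, ZJ) = 90.00° ✓; |UT| = 6.900 ✓; ∠(UT, TC) = 90.00° ✓; |TC| = 36.60 ✓; |JC| = 73.86 ✓.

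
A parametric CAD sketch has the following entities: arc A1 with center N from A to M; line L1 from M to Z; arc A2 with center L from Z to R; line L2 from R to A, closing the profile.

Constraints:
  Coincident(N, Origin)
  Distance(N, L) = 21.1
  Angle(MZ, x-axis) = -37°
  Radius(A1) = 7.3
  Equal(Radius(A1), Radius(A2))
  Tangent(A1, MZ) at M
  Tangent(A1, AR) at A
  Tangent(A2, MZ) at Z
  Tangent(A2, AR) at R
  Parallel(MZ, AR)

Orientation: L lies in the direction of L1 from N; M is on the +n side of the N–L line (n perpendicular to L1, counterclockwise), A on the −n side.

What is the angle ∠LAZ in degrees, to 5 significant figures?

15.597°

Tangency of A1 to both parallel lines with radius 7.3 puts M and A at N ± 7.3·n: M = (4.3932, 5.8300), A = (-4.3932, -5.8300). Equal radii place Z and R the same way about L: Z = L + 7.3·n = (21.244, -6.8683), R = L − 7.3·n = (12.458, -18.528). Then cos ∠LAZ = AL·AZ / (|AL||AZ|), giving 15.597°.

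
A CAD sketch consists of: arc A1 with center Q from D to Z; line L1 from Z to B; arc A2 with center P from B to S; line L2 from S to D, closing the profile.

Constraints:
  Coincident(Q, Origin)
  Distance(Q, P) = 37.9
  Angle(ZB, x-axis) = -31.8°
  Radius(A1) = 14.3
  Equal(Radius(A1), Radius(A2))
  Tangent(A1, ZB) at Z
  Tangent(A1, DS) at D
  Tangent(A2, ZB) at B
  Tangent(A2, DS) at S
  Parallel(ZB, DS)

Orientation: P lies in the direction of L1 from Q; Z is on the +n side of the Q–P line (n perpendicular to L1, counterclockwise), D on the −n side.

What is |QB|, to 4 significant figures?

40.51

The slot axis is L1's direction at -31.8°, so u = (cos -31.8°, sin -31.8°) = (0.8499, -0.5270) and n = (−sin -31.8°, cos -31.8°) = (0.5270, 0.8499). Q is at the origin and P lies 37.9 along u from Q, so P = 37.9·u = (32.21, -19.97). Tangency of A1 to both parallel lines with radius 14.3 puts Z and D at Q ± 14.3·n: Z = (7.535, 12.15), D = (-7.535, -12.15). Equal radii place B and S the same way about P: B = P + 14.3·n = (39.75, -7.818), S = P − 14.3·n = (24.68, -32.13). Then |QB| = |B − Q| = 40.51.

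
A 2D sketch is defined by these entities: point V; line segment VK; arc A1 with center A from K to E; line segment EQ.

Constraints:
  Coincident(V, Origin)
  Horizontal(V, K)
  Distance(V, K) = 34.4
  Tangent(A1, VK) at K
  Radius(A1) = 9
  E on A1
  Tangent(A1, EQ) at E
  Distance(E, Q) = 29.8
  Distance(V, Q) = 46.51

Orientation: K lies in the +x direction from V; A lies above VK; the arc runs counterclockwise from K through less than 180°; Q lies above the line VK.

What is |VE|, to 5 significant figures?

44.180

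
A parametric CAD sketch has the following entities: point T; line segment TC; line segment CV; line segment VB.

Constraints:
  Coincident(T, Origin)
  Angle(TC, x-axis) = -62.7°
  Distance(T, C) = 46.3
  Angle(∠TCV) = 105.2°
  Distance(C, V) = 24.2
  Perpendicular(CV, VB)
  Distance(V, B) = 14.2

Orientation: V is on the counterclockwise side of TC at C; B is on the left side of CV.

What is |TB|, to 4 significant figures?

47.43

T is at the origin; TC runs at -62.7° with length 46.3, so C = 46.3·(cos -62.7°, sin -62.7°) = (21.24, -41.14). ∠TCV = 105.2°, so CV runs at -62.7° + (180° − 105.2°) = 12.10° from the x-axis; with |CV| = 24.2, V = C + 24.2·(cos 12.10°, sin 12.10°) = (44.90, -36.07). The perpendicularity gives VB at right angles to CV; with |VB| = 14.2 on the left of CV, B = V + 14.2·(-0.2096, 0.9778) = (41.92, -22.19). Then |TB| = |B − T| = 47.43.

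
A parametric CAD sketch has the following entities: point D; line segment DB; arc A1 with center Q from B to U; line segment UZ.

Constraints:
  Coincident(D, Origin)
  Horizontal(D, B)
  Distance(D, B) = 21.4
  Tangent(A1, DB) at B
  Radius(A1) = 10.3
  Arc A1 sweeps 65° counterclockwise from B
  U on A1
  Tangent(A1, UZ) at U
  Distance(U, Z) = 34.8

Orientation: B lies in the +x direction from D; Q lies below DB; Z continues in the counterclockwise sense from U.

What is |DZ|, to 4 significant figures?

37.58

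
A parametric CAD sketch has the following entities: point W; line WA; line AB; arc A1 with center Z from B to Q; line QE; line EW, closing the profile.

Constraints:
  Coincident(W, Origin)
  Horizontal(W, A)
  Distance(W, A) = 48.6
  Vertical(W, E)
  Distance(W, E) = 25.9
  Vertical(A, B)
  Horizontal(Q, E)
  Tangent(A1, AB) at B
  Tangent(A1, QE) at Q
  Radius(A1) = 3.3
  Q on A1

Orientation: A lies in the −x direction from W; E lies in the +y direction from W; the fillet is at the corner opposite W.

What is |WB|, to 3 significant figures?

53.6

W is at the origin; W and A share the same y with |WA| = 48.6 and A on the −x side, so A = (-48.6, 0.00). W and E share the same x with |WE| = 25.9 and E on the +y side, so E = (0.00, 25.9). The virtual corner opposite W is at (-48.6, 25.9). A1 meets AB tangentially, so ZB is at right angles to AB and A1 meets QE tangentially, so ZQ is at right angles to QE, with radius 3.3, so the center Z sits 3.3 in from both sides at Z = (-45.3, 22.6). That places the tangent points at B = (-48.6, 22.6) on AB and Q = (-45.3, 25.9) on QE. Then |WB| = |B − W| = 53.6.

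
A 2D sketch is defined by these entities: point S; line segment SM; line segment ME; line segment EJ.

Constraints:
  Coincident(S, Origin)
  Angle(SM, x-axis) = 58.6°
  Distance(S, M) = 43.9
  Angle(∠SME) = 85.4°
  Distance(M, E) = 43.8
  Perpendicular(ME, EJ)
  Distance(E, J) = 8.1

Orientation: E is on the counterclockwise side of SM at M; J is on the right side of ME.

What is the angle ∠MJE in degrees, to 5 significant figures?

79.523°

S is at the origin; SM runs at 58.6° with length 43.9, so M = 43.9·(cos 58.6°, sin 58.6°) = (22.872, 37.471). ∠SME = 85.4°, so ME runs at 58.6° + (180° − 85.4°) = 153.20° from the x-axis; with |ME| = 43.8, E = M + 43.8·(cos 153.20°, sin 153.20°) = (-16.223, 57.219). The perpendicularity gives EJ at right angles to ME; with |EJ| = 8.1 on the right of ME, J = E + 8.1·(0.45088, 0.89259) = (-12.571, 64.449). Then cos ∠MJE = JM·JE / (|JM||JE|), giving 79.523°.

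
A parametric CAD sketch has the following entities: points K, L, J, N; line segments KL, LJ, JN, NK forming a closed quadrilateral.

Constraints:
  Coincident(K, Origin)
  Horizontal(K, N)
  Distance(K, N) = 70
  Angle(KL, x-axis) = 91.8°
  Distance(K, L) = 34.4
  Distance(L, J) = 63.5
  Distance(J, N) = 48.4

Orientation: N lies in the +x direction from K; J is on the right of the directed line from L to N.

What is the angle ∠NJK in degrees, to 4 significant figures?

112.6°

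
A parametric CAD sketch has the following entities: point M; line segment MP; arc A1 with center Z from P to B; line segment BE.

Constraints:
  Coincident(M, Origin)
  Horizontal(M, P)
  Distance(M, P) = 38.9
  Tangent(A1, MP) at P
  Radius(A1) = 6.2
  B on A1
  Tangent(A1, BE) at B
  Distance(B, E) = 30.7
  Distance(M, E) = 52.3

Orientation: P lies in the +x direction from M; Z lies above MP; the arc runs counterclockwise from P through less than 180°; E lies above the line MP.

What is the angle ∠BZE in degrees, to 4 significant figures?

78.58°

Checks: |ZB| = 6.200 ✓; ∠(ZB, BE) = 90.00° ✓; |BE| = 30.70 ✓; |ME| = 52.30 ✓.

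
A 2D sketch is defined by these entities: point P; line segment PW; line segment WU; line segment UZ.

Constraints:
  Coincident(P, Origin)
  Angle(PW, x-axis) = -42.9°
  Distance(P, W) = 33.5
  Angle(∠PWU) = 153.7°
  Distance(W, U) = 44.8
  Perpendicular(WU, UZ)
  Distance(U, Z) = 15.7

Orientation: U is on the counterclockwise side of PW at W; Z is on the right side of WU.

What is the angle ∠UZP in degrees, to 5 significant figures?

67.797°

P is at the origin; PW runs at -42.9° with length 33.5, so W = 33.5·(cos -42.9°, sin -42.9°) = (24.540, -22.804). ∠PWU = 153.7°, so WU runs at -42.9° + (180° − 153.7°) = -16.600° from the x-axis; with |WU| = 44.8, U = W + 44.8·(cos -16.600°, sin -16.600°) = (67.473, -35.603). WU ⟂ UZ; with |UZ| = 15.7 on the right of WU, Z = U + 15.7·(-0.28569, -0.95832) = (62.988, -50.649). Then cos ∠UZP = ZU·ZP / (|ZU||ZP|), giving 67.797°.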